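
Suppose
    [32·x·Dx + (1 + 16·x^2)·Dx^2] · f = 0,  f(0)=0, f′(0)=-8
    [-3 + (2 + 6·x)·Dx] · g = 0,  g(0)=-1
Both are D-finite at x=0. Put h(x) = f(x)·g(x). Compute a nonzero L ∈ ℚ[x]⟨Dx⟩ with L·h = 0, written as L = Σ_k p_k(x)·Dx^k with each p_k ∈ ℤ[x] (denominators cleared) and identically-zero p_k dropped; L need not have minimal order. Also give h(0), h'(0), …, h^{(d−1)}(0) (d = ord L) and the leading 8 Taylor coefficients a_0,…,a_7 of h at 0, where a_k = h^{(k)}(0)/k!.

f: a_k = 0, -8, 0, 128/3, 0, -2048/5, 0, 32768/7, …
g: a_k = -1, -3/2, 9/8, -27/16, 405/128, -1701/256, 15309/1024, -72171/2048, …
L₀ := L_f ⊗_s L_g (sym. prod.), ord ≤ 2.
L = (27 - 192·x - 144·x^2) + (-12 + 92·x + 576·x^2 + 576·x^3)·Dx + (4 + 24·x + 100·x^2 + 384·x^3 + 576·x^4)·Dx^2  (order 2).
h: a_k = 0, 8, 12, -155/3, -101/2, 34583/80, 95289/160, -22966919/4480, …
ICs: h(0) = 0, h′(0) = 8.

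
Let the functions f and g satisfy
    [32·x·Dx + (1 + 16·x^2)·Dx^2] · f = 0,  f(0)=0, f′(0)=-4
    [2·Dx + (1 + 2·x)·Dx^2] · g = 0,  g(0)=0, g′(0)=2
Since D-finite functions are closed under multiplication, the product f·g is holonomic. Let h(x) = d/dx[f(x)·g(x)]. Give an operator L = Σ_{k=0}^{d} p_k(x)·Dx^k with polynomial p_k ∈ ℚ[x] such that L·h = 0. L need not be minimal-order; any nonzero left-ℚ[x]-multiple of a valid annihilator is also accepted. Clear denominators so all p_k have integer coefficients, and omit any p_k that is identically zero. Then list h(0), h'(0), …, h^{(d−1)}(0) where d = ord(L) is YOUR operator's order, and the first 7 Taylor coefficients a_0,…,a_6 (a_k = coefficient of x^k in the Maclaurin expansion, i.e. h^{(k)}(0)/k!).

f: a_k = 0, -4, 0, 64/3, 0, -1024/5, 0, …
g: a_k = 0, 2, -2, 8/3, -4, 32/5, -32/3, …
Sym-product of L_f,L_g gives L₀ (≤ ord 4).
h₀' ⇒ L via d/dx closure of L₀.
L = (2304 + 8960·x + 114688·x^2 + 552960·x^3 + 983040·x^4 + 851968·x^5 + 1048576·x^7) + (1032 + 14720·x + 111872·x^2 + 616448·x^3 + 1884160·x^4 + 3047424·x^5 + 2293760·x^6 + 1572864·x^7 + 3670016·x^8)·Dx + (72 + 2512·x + 19968·x^2 + 99072·x^3 + 393216·x^4 + 1019904·x^5 + 1572864·x^6 + 1376256·x^7 + 1572864·x^8 + 2097152·x^9)·Dx^2 + (17 + 132·x + 964·x^2 + 4864·x^3 + 18432·x^4 + 55296·x^5 + 129024·x^6 + 196608·x^7 + 196608·x^8 + 262144·x^9 + 262144·x^10)·Dx^3  (order 3).
h: a_k = 0, -16, 24, 128, -400/3, -34048/15, 38528/15, …
ICs: h(0) = 0, h′(0) = -16, h′′(0) = 48.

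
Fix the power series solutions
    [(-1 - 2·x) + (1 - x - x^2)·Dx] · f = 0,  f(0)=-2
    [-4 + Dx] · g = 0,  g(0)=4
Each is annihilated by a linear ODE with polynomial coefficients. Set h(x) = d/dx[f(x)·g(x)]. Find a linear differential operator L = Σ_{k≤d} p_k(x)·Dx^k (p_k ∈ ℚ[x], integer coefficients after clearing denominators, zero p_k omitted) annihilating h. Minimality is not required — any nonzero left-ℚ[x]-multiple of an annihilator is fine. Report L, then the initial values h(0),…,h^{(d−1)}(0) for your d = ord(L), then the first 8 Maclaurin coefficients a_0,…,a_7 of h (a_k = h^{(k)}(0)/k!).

f: a_k = -2, -2, -4, -6, -10, -16, -26, -42, …
g: a_k = 4, 16, 32, 128/3, 128/3, 512/15, 1024/45, 4096/315, …
Sym-product of L_f,L_g gives L₀ (≤ ord 1).
Differentiate: ansatz ord ≤ ord L₀ ⇒ L.
L = (28 - 18·x - 34·x^2 + 16·x^3 + 16·x^4) + (-5 + 7·x + 7·x^2 - 6·x^3 - 4·x^4)·Dx  (order 1).
h: a_k = -40, -224, -712, -5216/3, -11104/3, -21968/3, -625816/45, -8114816/315, …
ICs: h(0) = -40.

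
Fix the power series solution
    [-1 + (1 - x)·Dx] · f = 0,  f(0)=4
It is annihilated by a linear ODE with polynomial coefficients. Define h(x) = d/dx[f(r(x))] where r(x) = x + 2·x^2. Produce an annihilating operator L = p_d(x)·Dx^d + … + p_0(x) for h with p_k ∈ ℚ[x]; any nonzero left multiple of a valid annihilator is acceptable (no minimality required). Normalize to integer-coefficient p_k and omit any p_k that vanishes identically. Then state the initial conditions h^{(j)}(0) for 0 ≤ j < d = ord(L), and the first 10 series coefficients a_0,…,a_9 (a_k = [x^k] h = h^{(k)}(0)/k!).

L = (6 + 12·x + 24·x^2) + (-1 - 3·x + 6·x^2 + 8·x^3)·Dx  (order 1).
h: a_k = 4, 24, 60, 176, 420, 1032, 2380, 5472, 12276, 27320, …
ICs: h(0) = 4.

f: a_k = 4, 4, 4, 4, 4, 4, 4, 4, 4, 4, …
Change of var in L_f (x↦r) gives L₀.
Derive L from L₀ (diff closure).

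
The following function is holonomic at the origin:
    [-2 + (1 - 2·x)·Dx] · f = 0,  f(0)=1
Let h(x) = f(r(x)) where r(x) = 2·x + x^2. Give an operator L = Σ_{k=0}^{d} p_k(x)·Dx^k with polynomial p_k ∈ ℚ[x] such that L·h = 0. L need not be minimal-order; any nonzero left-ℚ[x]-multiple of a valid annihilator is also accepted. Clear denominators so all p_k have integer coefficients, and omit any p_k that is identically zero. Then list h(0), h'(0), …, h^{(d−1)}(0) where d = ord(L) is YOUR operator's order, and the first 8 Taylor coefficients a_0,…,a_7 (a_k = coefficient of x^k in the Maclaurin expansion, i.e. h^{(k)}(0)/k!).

f: a_k = 1, 2, 4, 8, 16, 32, 64, 128, …
h₀=f(r): pull back L_f along r ⇒ L₀.
L = (4 + 4·x) + (-1 + 4·x + 2·x^2)·Dx  (order 1).
h: a_k = 1, 4, 18, 80, 356, 1584, 7048, 31360, …
ICs: h(0) = 1.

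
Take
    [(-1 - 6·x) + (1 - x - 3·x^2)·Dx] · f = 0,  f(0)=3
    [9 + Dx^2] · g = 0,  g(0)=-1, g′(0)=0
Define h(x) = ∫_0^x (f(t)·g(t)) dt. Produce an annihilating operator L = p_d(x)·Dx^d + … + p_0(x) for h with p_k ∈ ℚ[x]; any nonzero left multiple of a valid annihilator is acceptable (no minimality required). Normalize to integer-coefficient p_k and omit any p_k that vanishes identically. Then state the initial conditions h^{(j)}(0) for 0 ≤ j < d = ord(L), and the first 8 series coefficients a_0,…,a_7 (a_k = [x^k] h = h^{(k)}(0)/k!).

f: a_k = 3, 3, 12, 21, 57, 120, 291, 651, …
g: a_k = -1, 0, 9/2, 0, -27/8, 0, 81/80, 0, …
h₀=f·g: eliminate ⇒ L₀, order ≤ 1·2.
h=∫₀ˣh₀: take L = L₀·Dx.
L = (-3 + 9·x + 27·x^2)·Dx + (2 + 12·x)·Dx^2 + (-1 + x + 3·x^2)·Dx^3  (order 3).
h: a_k = 0, -3, -3/2, 1/2, -15/8, -21/8, -95/16, -5757/560, …
ICs: h(0) = 0, h′(0) = -3, h′′(0) = -3.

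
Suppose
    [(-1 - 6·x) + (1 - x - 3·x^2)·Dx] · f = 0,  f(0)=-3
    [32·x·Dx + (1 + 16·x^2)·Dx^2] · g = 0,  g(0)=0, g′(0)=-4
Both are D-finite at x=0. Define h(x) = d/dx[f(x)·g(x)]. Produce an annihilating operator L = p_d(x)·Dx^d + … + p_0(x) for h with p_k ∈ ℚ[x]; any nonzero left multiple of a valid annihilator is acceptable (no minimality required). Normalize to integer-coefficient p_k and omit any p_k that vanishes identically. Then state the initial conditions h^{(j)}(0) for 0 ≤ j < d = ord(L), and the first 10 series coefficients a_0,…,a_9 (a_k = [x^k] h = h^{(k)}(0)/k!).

L = (-74 + 8736·x^2 + 18432·x^3 + 82944·x^4) + (25 + 182·x - 48·x^2 + 96·x^3 + 18432·x^4 + 55296·x^5)·Dx + (-3 - 13·x - 167·x^2 - 16·x^3 - 1472·x^4 + 3072·x^5 + 6912·x^6)·Dx^2  (order 2).
h: a_k = 12, 24, -48, 80, 2932, 19392/5, -161564/5, -749536/35, 22319664/35, 1884760/3, …
ICs: h(0) = 12, h′(0) = 24.

f: a_k = -3, -3, -12, -21, -57, -120, -291, -651, -1524, -3477, …
g: a_k = 0, -4, 0, 64/3, 0, -1024/5, 0, 16384/7, 0, -262144/9, …
Sym-product of L_f,L_g gives L₀ (≤ ord 2).
h=h₀': d/dx-closure on L₀ ⇒ L.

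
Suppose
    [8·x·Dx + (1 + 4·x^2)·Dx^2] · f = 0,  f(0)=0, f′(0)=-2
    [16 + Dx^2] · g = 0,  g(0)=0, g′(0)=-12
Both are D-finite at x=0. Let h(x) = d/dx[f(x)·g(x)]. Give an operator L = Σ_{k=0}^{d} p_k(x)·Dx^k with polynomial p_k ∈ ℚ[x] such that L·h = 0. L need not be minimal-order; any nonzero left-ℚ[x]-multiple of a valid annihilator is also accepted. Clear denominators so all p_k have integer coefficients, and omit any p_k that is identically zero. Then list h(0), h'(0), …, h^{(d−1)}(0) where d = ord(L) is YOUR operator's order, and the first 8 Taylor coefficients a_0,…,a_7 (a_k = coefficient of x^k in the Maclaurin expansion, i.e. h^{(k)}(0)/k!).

L = (4096 + 58368·x^2 + 354304·x^4 + 983040·x^6 + 1867776·x^8 + 2621440·x^10 + 2097152·x^12) + (1984·x + 30208·x^3 + 158720·x^5 + 409600·x^7 + 655360·x^9 + 524288·x^11)·Dx + (336 + 5216·x^2 + 34560·x^4 + 114176·x^6 + 249856·x^8 + 360448·x^10 + 262144·x^12)·Dx^2 + (124·x + 1888·x^3 + 9920·x^5 + 25600·x^7 + 40960·x^9 + 32768·x^11)·Dx^3 + (5 + 98·x^2 + 776·x^4 + 3296·x^6 + 8320·x^8 + 12288·x^10 + 8192·x^12)·Dx^4  (order 4).
h: a_k = 0, 48, 0, -384, 0, 1280, 0, -4096, …
ICs: h(0) = 0, h′(0) = 48, h′′(0) = 0, h′′′(0) = -2304.

f: a_k = 0, -2, 0, 8/3, 0, -32/5, 0, 128/7, …
g: a_k = 0, -12, 0, 32, 0, -128/5, 0, 1024/105, …
f·g: L₀ = L_f ⊗_s L_g, ord ≤ 2·2.
h=h₀': d/dx-closure on L₀ ⇒ L.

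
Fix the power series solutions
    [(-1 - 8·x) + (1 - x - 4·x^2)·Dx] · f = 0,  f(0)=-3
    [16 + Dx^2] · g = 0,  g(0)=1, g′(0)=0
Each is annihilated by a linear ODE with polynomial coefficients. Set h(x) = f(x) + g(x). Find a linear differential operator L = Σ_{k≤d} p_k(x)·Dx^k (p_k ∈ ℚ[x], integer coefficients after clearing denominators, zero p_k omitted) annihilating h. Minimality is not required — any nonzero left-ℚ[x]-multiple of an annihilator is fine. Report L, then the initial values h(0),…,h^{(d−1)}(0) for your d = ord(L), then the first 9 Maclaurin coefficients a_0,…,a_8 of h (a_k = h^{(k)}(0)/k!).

L = (560 + 4608·x + 1664·x^2 + 6144·x^3 + 10240·x^4 + 16384·x^5) + (-208 + 272·x + 896·x^2 - 1408·x^3 - 1536·x^4 + 6144·x^5 + 8192·x^6)·Dx + (35 + 288·x + 104·x^2 + 384·x^3 + 640·x^4 + 1024·x^5)·Dx^2 + (-13 + 17·x + 56·x^2 - 88·x^3 - 96·x^4 + 384·x^5 + 512·x^6)·Dx^3  (order 3).
h: a_k = -2, -3, -23, -27, -229/3, -195, -24691/45, -1323, -1100413/315, …
ICs: h(0) = -2, h′(0) = -3, h′′(0) = -46.

f: a_k = -3, -3, -15, -27, -87, -195, -543, -1323, -3495, …
g: a_k = 1, 0, -8, 0, 32/3, 0, -256/45, 0, 512/315, …
Weyl lclm of L_f,L_g ⇒ L₀ (ord ≤ 3).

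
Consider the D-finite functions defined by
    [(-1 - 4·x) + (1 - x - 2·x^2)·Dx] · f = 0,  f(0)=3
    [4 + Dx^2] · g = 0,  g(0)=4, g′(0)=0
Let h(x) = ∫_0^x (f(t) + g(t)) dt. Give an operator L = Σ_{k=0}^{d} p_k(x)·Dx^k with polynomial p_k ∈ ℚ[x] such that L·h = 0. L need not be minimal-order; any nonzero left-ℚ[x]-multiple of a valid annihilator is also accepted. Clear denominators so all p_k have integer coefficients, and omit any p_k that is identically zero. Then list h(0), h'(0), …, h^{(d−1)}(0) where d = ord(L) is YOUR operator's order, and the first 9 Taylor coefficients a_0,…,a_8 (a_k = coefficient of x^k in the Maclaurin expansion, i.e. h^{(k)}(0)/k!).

L = (68 + 304·x + 200·x^2 + 320·x^3 + 160·x^4 + 128·x^5)·Dx + (-20 + 12·x + 24·x^2 + 8·x^3 + 48·x^4 + 96·x^5 + 64·x^6)·Dx^2 + (17 + 76·x + 50·x^2 + 80·x^3 + 40·x^4 + 32·x^5)·Dx^3 + (-5 + 3·x + 6·x^2 + 2·x^3 + 12·x^4 + 24·x^5 + 16·x^6)·Dx^4  (order 4).
h: a_k = 0, 7, 3/2, 1/3, 15/4, 107/15, 21/2, 827/45, 255/8, …
ICs: h(0) = 0, h′(0) = 7, h′′(0) = 3, h′′′(0) = 2.

f: a_k = 3, 3, 9, 15, 33, 63, 129, 255, 513, …
g: a_k = 4, 0, -8, 0, 8/3, 0, -16/45, 0, 8/315, …
Weyl lclm of L_f,L_g ⇒ L₀ (ord ≤ 3).
∫: right-multiply L₀ by Dx.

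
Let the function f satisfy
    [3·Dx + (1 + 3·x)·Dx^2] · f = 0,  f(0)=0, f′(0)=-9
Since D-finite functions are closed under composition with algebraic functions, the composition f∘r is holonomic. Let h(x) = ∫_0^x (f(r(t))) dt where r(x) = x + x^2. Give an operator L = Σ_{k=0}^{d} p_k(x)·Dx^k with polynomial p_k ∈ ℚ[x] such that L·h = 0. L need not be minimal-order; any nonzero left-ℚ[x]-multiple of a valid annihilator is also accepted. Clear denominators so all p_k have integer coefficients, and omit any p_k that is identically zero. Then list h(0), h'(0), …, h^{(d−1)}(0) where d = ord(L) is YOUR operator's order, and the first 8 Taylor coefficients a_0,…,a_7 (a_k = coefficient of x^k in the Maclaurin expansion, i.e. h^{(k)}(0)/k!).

L = (1 + 6·x + 6·x^2)·Dx^2 + (1 + 5·x + 9·x^2 + 6·x^3)·Dx^3  (order 3).
h: a_k = 0, 0, -9/2, 3/2, 0, -27/20, 27/10, -27/7, …
ICs: h(0) = 0, h′(0) = 0, h′′(0) = -9.

f: a_k = 0, -9, 27/2, -27, 243/4, -729/5, 729/2, -6561/7, …
h₀=f(r): pull back L_f along r ⇒ L₀.
∫: right-multiply L₀ by Dx.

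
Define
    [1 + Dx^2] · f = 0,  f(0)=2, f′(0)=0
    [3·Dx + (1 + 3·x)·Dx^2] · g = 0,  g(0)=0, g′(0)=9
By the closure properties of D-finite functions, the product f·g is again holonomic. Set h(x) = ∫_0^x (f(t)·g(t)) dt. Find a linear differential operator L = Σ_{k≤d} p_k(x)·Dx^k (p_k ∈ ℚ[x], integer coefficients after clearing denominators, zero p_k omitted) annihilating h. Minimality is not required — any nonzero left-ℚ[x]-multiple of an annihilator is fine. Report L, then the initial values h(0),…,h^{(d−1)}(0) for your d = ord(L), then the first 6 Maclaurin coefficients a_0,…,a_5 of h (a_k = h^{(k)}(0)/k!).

L = (-203 - 222·x - 189·x^2 + 432·x^3 + 324·x^4)·Dx + (-84 - 108·x + 648·x^2 + 648·x^3)·Dx^2 + (-208 - 228·x - 54·x^2 + 864·x^3 + 648·x^4)·Dx^3 + (-84 - 108·x + 648·x^2 + 648·x^3)·Dx^4 + (-5 - 6·x + 135·x^2 + 432·x^3 + 324·x^4)·Dx^5  (order 5).
h: a_k = 0, 0, 9, -9, 45/4, -108/5, …
ICs: h(0) = 0, h′(0) = 0, h′′(0) = 18, h′′′(0) = -54, h′′′′(0) = 270.

f: a_k = 2, 0, -1, 0, 1/12, 0, …
g: a_k = 0, 9, -27/2, 27, -243/4, 729/5, …
Sym-product of L_f,L_g gives L₀ (≤ ord 4).
h=∫h₀ ⇒ L = L₀·Dx.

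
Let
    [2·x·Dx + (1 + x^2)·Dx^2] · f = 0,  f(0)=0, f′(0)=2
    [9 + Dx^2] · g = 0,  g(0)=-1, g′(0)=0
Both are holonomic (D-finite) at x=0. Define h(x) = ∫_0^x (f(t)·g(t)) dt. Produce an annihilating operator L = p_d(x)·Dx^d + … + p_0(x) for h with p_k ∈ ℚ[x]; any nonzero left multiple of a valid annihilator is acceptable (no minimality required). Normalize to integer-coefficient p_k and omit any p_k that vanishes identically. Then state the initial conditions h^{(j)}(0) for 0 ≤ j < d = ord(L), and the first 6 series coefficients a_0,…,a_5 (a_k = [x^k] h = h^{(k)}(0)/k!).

f: a_k = 0, 2, 0, -2/3, 0, 2/5, …
g: a_k = -1, 0, 9/2, 0, -27/8, 0, …
Sym-product of L_f,L_g gives L₀ (≤ ord 4).
h=∫₀ˣh₀: take L = L₀·Dx.
L = (1170 + 3834·x^2 + 4779·x^4 + 2916·x^6 + 729·x^8)·Dx + (396·x + 1044·x^3 + 972·x^5 + 324·x^7)·Dx^2 + (220 + 768·x^2 + 1026·x^4 + 648·x^6 + 162·x^8)·Dx^3 + (44·x + 116·x^3 + 108·x^5 + 36·x^7)·Dx^4 + (10 + 38·x^2 + 55·x^4 + 36·x^6 + 9·x^8)·Dx^5  (order 5).
h: a_k = 0, 0, -1, 0, 29/12, 0, …
ICs: h(0) = 0, h′(0) = 0, h′′(0) = -2, h′′′(0) = 0, h′′′′(0) = 58.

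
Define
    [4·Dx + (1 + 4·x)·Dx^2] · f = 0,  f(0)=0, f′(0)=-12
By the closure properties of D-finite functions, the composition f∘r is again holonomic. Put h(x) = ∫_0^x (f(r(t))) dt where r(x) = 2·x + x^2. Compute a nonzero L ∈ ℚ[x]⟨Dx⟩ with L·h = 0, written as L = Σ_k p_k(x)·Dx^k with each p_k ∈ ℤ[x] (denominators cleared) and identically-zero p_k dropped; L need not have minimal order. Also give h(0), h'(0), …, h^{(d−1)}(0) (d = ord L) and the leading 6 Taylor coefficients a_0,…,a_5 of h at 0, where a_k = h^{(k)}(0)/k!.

f: a_k = 0, -12, 24, -64, 192, -3072/5, …
Change of var in L_f (x↦r) gives L₀.
h=∫h₀ ⇒ L = L₀·Dx.
L = (7 + 8·x + 4·x^2)·Dx^2 + (1 + 9·x + 12·x^2 + 4·x^3)·Dx^3  (order 3).
h: a_k = 0, 0, -12, 28, -104, 2328/5, …
ICs: h(0) = 0, h′(0) = 0, h′′(0) = -24.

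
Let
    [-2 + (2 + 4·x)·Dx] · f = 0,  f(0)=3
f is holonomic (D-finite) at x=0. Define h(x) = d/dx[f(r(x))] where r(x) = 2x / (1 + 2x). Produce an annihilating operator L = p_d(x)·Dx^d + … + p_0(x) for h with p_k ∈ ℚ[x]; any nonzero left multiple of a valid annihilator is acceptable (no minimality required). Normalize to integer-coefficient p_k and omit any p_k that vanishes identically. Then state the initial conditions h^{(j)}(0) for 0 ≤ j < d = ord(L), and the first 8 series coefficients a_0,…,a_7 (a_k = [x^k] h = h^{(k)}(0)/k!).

L = (-6 - 24·x) + (-1 - 8·x - 12·x^2)·Dx  (order 1).
h: a_k = 6, -36, 180, -888, 4500, -23544, 126504, -693360, …
ICs: h(0) = 6.

f: a_k = 3, 3, -3/2, 3/2, -15/8, 21/8, -63/16, 99/16, …
f∘r: x↦r, Dx↦Dx/r' in L_f ⇒ L₀.
Derive L from L₀ (diff closure).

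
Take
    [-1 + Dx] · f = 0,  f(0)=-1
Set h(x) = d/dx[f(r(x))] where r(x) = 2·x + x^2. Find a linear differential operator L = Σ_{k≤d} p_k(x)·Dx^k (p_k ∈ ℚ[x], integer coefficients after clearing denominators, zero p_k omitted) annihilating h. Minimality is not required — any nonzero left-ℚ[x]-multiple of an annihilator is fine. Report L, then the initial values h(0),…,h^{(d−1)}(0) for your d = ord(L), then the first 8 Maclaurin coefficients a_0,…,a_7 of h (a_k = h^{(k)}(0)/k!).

f: a_k = -1, -1, -1/2, -1/6, -1/24, -1/120, -1/720, -1/5040, …
L₀ from L_f via x↦r, Dx↦r'^{-1}Dx.
h₀' ⇒ L via d/dx closure of L₀.
L = (3 + 4·x + 2·x^2) + (-1 - x)·Dx  (order 1).
h: a_k = -2, -6, -10, -38/3, -13, -173/15, -407/45, -45/7, …
ICs: h(0) = -2.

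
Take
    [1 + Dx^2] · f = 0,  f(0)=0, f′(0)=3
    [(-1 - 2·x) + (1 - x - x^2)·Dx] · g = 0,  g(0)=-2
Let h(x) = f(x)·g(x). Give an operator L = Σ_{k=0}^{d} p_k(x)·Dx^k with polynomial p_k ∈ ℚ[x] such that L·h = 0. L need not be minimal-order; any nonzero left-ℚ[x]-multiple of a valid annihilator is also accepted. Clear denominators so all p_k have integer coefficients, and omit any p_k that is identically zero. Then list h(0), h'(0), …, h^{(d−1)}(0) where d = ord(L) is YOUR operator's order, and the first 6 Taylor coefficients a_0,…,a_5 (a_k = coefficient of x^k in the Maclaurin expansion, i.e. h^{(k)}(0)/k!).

f: a_k = 0, 3, 0, -1/2, 0, 1/40, …
g: a_k = -2, -2, -4, -6, -10, -16, …
L₀ := L_f ⊗_s L_g (sym. prod.), ord ≤ 2.
L = (1 + x + x^2) + (2 + 4·x)·Dx + (-1 + x + x^2)·Dx^2  (order 2).
h: a_k = 0, -6, -6, -11, -17, -561/20, …
ICs: h(0) = 0, h′(0) = -6.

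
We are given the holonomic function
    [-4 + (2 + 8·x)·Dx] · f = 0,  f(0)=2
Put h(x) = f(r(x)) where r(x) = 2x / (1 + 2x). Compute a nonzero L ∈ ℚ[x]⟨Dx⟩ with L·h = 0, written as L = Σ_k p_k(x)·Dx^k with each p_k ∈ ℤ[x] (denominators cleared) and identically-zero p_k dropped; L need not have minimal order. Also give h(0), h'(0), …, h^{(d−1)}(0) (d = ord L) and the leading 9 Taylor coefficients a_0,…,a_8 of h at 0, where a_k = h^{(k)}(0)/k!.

f: a_k = 2, 4, -4, 8, -20, 56, -168, 528, -1716, …
Substitute x→r, Dx→(1/r')Dx; clear ⇒ L₀.
L = -4 + (1 + 12·x + 20·x^2)·Dx  (order 1).
h: a_k = 2, 8, -32, 160, -960, 6528, -48128, 374272, -3020800, …
ICs: h(0) = 2.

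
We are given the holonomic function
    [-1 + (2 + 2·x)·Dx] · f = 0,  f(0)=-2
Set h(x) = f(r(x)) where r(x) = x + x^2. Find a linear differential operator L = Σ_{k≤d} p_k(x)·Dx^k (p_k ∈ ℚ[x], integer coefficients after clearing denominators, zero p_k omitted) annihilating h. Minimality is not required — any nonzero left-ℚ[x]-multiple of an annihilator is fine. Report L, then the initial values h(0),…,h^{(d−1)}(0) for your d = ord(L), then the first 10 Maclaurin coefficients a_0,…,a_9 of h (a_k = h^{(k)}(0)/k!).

L = (-1 - 2·x) + (2 + 2·x + 2·x^2)·Dx  (order 1).
h: a_k = -2, -1, -3/4, 3/8, -3/64, -15/128, 57/512, -21/1024, -867/16384, 1893/32768, …
ICs: h(0) = -2.

f: a_k = -2, -1, 1/4, -1/8, 5/64, -7/128, 21/512, -33/1024, 429/16384, -715/32768, …
f∘r: x↦r, Dx↦Dx/r' in L_f ⇒ L₀.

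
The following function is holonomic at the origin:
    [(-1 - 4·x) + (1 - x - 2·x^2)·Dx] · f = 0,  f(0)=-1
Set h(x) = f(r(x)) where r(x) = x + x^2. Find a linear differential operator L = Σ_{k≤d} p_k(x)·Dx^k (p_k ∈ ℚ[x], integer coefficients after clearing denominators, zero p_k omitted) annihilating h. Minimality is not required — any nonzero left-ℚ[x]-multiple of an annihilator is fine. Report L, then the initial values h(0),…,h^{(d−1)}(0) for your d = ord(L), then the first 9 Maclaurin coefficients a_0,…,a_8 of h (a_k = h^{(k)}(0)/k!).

f: a_k = -1, -1, -3, -5, -11, -21, -43, -85, -171, …
L₀ from L_f via x↦r, Dx↦r'^{-1}Dx.
L = (1 + 6·x + 12·x^2 + 8·x^3) + (-1 + x + 3·x^2 + 4·x^3 + 2·x^4)·Dx  (order 1).
h: a_k = -1, -1, -4, -11, -29, -80, -219, -597, -1632, …
ICs: h(0) = -1.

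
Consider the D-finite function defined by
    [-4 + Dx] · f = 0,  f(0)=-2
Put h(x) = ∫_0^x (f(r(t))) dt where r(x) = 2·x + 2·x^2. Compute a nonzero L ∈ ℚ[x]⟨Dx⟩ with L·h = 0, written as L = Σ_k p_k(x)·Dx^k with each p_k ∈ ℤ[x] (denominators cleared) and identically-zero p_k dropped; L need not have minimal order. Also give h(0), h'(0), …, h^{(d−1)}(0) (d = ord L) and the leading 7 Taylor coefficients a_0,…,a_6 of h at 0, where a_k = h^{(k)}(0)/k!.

f: a_k = -2, -8, -16, -64/3, -64/3, -256/15, -512/45, …
Change of var in L_f (x↦r) gives L₀.
Integrate: L := L₀·Dx.
L = (-8 - 16·x)·Dx + Dx^2  (order 2).
h: a_k = 0, -2, -8, -80/3, -224/3, -2752/15, -18176/45, …
ICs: h(0) = 0, h′(0) = -2.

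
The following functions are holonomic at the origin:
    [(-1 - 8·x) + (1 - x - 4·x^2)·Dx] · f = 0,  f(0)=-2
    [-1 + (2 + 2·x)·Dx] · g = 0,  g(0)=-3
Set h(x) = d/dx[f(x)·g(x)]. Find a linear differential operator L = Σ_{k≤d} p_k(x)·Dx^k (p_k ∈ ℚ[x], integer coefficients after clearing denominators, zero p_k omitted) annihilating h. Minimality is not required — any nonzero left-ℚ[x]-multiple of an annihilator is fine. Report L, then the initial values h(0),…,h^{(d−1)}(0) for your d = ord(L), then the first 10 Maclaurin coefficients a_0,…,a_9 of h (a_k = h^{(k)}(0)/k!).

L = (43 + 210·x + 603·x^2 + 680·x^3 + 240·x^4) + (-6 - 34·x + 6·x^2 + 194·x^3 + 256·x^4 + 96·x^5)·Dx  (order 1).
h: a_k = 9, 129/2, 1647/8, 12633/16, 302115/128, 1937655/256, 22577835/1024, 134278473/2048, 6132698379/32768, 35112737835/65536, …
ICs: h(0) = 9.

f: a_k = -2, -2, -10, -18, -58, -130, -362, -882, -2330, -5858, …
g: a_k = -3, -3/2, 3/8, -3/16, 15/128, -21/256, 63/1024, -99/2048, 1287/32768, -2145/65536, …
f·g: L₀ = L_f ⊗_s L_g, ord ≤ 1·1.
Derive L from L₀ (diff closure).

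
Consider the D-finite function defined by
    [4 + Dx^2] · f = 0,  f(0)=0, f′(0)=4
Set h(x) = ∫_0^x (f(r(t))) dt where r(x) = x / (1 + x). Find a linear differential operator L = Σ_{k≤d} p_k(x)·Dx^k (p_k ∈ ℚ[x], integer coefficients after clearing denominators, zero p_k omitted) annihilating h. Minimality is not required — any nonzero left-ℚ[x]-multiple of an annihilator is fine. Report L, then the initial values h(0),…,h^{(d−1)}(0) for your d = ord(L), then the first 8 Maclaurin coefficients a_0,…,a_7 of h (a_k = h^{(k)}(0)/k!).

f: a_k = 0, 4, 0, -8/3, 0, 8/15, 0, -16/315, …
f∘r: x↦r, Dx↦Dx/r' in L_f ⇒ L₀.
h=∫₀ˣh₀: take L = L₀·Dx.
L = 4·Dx + (2 + 6·x + 6·x^2 + 2·x^3)·Dx^2 + (1 + 4·x + 6·x^2 + 4·x^3 + x^4)·Dx^3  (order 3).
h: a_k = 0, 0, 2, -4/3, 1/3, 4/5, -86/45, 20/7, …
ICs: h(0) = 0, h′(0) = 0, h′′(0) = 4.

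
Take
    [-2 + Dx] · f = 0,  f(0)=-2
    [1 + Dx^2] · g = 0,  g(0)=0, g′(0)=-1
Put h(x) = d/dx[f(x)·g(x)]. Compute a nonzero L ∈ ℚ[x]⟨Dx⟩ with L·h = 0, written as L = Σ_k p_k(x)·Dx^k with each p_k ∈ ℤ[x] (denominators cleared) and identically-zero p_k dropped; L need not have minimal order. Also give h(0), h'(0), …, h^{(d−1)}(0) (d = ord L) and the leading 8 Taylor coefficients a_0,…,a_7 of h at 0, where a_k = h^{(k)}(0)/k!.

L = 5 - 4·Dx + Dx^2  (order 2).
h: a_k = 2, 8, 11, 8, 41/12, 11/15, -29/360, -2/15, …
ICs: h(0) = 2, h′(0) = 8.

f: a_k = -2, -4, -4, -8/3, -4/3, -8/15, -8/45, -16/315, …
g: a_k = 0, -1, 0, 1/6, 0, -1/120, 0, 1/5040, …
h₀=f·g: eliminate ⇒ L₀, order ≤ 1·2.
h₀' ⇒ L via d/dx closure of L₀.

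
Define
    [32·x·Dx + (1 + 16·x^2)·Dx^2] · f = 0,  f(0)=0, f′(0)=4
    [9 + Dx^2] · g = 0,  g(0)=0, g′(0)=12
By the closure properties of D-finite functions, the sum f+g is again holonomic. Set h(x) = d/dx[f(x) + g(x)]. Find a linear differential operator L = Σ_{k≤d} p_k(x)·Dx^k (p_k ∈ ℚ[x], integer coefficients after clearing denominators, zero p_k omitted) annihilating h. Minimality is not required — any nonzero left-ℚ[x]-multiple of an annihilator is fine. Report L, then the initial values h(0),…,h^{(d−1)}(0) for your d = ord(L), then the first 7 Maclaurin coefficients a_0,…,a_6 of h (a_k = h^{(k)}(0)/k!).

L = (-52704·x + 967680·x^3 + 663552·x^5) + (-207 + 13104·x^2 + 283392·x^4 + 331776·x^6)·Dx + (-5856·x + 107520·x^3 + 73728·x^5)·Dx^2 + (-23 + 1456·x^2 + 31488·x^4 + 36864·x^6)·Dx^3  (order 3).
h: a_k = 16, 0, -118, 0, 2129/2, 0, -327923/20, …
ICs: h(0) = 16, h′(0) = 0, h′′(0) = -236.

f: a_k = 0, 4, 0, -64/3, 0, 1024/5, 0, …
g: a_k = 0, 12, 0, -18, 0, 81/10, 0, …
f+g: L₀ = lclm(L_f,L_g), ord ≤ 2+2.
Derive L from L₀ (diff closure).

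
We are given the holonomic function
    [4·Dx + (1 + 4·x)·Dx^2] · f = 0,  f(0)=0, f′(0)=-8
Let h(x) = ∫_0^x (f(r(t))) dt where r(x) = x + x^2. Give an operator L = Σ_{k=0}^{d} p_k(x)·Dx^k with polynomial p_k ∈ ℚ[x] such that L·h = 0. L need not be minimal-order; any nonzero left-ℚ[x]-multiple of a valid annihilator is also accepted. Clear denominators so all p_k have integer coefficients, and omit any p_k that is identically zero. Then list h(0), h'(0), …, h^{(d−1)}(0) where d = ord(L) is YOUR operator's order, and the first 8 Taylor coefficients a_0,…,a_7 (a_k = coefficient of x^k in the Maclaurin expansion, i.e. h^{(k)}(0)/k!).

L = 2·Dx^2 + (1 + 2·x)·Dx^3  (order 3).
h: a_k = 0, 0, -4, 8/3, -8/3, 16/5, -64/15, 128/21, …
ICs: h(0) = 0, h′(0) = 0, h′′(0) = -8.

f: a_k = 0, -8, 16, -128/3, 128, -2048/5, 4096/3, -32768/7, …
L₀ from L_f via x↦r, Dx↦r'^{-1}Dx.
h=∫h₀ ⇒ L = L₀·Dx.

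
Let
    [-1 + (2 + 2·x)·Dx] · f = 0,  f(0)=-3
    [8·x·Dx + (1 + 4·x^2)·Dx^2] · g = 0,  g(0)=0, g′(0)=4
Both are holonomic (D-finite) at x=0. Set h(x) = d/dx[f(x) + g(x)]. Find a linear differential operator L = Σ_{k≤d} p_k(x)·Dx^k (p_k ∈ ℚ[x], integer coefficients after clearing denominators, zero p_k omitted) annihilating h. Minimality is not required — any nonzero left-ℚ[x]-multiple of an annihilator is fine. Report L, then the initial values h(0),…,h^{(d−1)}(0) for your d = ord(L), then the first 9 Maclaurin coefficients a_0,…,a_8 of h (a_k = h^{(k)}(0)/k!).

L = (-16 - 40·x + 192·x^2 + 96·x^3) + (-35 - 64·x + 328·x^2 + 768·x^3 + 336·x^4)·Dx + (-2 + 30·x + 48·x^2 + 144·x^3 + 224·x^4 + 96·x^5)·Dx^2  (order 2).
h: a_k = 5/2, 3/4, -265/16, 15/32, 16279/256, 189/512, -524981/2048, 1287/4096, 67089559/65536, …
ICs: h(0) = 5/2, h′(0) = 3/4.

f: a_k = -3, -3/2, 3/8, -3/16, 15/128, -21/256, 63/1024, -99/2048, 1287/32768, …
g: a_k = 0, 4, 0, -16/3, 0, 64/5, 0, -256/7, 0, …
Weyl lclm of L_f,L_g ⇒ L₀ (ord ≤ 3).
h=h₀': d/dx-closure on L₀ ⇒ L.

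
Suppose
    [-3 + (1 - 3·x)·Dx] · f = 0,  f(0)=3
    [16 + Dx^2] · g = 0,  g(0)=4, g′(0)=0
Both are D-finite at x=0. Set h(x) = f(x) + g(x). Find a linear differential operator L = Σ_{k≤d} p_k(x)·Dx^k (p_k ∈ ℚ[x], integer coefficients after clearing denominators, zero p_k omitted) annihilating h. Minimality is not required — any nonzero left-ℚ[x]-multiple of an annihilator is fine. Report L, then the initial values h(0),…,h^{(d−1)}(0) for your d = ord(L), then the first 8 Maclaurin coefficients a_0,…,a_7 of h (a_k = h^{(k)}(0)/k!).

L = (1680 - 2304·x + 3456·x^2) + (-272 + 1584·x - 3456·x^2 + 3456·x^3)·Dx + (105 - 144·x + 216·x^2)·Dx^2 + (-17 + 99·x - 216·x^2 + 216·x^3)·Dx^3  (order 3).
h: a_k = 7, 9, -5, 81, 857/3, 729, 97391/45, 6561, …
ICs: h(0) = 7, h′(0) = 9, h′′(0) = -10.

f: a_k = 3, 9, 27, 81, 243, 729, 2187, 6561, …
g: a_k = 4, 0, -32, 0, 128/3, 0, -1024/45, 0, …
h₀=f+g: left-lcm gives L₀, ord ≤ 3.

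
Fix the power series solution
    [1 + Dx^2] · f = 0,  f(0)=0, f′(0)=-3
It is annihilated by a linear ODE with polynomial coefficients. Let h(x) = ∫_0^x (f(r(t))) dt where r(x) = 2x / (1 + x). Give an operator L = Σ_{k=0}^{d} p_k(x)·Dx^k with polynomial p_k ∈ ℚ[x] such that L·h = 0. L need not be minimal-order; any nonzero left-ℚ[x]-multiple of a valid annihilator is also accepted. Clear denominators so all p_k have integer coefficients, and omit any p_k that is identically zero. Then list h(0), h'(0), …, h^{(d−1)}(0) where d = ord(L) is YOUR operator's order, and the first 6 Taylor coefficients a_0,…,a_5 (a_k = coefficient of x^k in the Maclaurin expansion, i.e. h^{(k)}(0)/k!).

f: a_k = 0, -3, 0, 1/2, 0, -1/40, …
Substitute x→r, Dx→(1/r')Dx; clear ⇒ L₀.
Integrate: L := L₀·Dx.
L = 4·Dx + (2 + 6·x + 6·x^2 + 2·x^3)·Dx^2 + (1 + 4·x + 6·x^2 + 4·x^3 + x^4)·Dx^3  (order 3).
h: a_k = 0, 0, -3, 2, -1/2, -6/5, …
ICs: h(0) = 0, h′(0) = 0, h′′(0) = -6.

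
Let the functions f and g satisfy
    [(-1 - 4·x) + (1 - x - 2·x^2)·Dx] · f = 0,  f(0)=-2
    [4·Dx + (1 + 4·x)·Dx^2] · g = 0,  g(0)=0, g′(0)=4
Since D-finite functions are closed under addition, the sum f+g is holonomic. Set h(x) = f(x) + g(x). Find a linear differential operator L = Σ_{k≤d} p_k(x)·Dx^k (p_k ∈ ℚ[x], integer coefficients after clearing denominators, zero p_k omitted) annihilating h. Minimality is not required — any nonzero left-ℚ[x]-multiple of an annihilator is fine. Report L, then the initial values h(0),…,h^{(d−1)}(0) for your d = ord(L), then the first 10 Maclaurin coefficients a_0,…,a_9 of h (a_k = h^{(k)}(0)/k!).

f: a_k = -2, -2, -6, -10, -22, -42, -86, -170, -342, -682, …
g: a_k = 0, 4, -8, 64/3, -64, 1024/5, -2048/3, 16384/7, -8192, 262144/9, …
L₀ := lclm(L_f,L_g); ord L₀ ≤ 1+2.
L = (156 + 624·x + 1440·x^2 + 768·x^3 + 768·x^4)·Dx + (-1 + 160·x + 1064·x^2 + 1952·x^3 + 1600·x^4 + 1280·x^5)·Dx^2 + (-5 - 39·x - 66·x^2 + 80·x^3 + 240·x^4 + 384·x^5 + 256·x^6)·Dx^3  (order 3).
h: a_k = -2, 2, -14, 34/3, -86, 814/5, -2306/3, 15194/7, -8534, 256006/9, …
ICs: h(0) = -2, h′(0) = 2, h′′(0) = -28.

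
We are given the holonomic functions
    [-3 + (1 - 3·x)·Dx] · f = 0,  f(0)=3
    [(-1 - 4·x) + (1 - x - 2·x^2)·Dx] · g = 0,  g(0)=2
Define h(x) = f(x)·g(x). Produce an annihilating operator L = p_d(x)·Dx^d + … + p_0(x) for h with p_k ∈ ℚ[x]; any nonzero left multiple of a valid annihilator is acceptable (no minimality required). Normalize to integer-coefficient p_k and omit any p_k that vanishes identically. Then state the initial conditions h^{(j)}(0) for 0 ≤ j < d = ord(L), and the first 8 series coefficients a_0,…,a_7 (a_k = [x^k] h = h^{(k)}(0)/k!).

L = (-4 + 2·x + 18·x^2) + (1 - 4·x + x^2 + 6·x^3)·Dx  (order 1).
h: a_k = 6, 24, 90, 300, 966, 3024, 9330, 28500, …
ICs: h(0) = 6.

f: a_k = 3, 9, 27, 81, 243, 729, 2187, 6561, …
g: a_k = 2, 2, 6, 10, 22, 42, 86, 170, …
f·g: L₀ = L_f ⊗_s L_g, ord ≤ 1·1.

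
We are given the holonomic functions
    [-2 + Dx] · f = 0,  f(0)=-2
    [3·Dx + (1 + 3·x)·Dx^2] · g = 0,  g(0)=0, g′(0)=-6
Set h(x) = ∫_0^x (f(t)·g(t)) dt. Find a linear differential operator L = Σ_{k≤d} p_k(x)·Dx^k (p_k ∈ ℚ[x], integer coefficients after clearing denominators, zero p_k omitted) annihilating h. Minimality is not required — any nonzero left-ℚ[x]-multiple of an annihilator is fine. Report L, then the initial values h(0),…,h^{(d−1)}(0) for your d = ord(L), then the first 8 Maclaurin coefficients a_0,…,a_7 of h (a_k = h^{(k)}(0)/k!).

L = (-2 + 12·x)·Dx + (-1 - 12·x)·Dx^2 + (1 + 3·x)·Dx^3  (order 3).
h: a_k = 0, 0, 6, 2, 6, -29/5, 221/15, -220/7, …
ICs: h(0) = 0, h′(0) = 0, h′′(0) = 12.

f: a_k = -2, -4, -4, -8/3, -4/3, -8/15, -8/45, -16/315, …
g: a_k = 0, -6, 9, -18, 81/2, -486/5, 243, -4374/7, …
Sym-product of L_f,L_g gives L₀ (≤ ord 2).
h=∫₀ˣh₀: take L = L₀·Dx.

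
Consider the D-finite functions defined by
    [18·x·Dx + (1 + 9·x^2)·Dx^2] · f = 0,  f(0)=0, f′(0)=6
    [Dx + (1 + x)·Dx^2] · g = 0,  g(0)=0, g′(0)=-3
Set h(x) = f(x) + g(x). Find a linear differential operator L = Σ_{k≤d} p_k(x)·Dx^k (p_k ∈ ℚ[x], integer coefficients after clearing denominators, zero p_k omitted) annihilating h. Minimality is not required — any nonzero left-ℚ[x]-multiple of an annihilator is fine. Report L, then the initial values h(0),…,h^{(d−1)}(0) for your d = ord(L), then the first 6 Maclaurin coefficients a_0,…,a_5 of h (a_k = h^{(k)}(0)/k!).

L = (-18 - 54·x + 486·x^2 + 162·x^3)·Dx + (-20 - 36·x + 432·x^2 + 972·x^3 + 324·x^4)·Dx^2 + (-1 + 17·x + 18·x^2 + 162·x^3 + 243·x^4 + 81·x^5)·Dx^3  (order 3).
h: a_k = 0, 3, 3/2, -19, 3/4, 483/5, …
ICs: h(0) = 0, h′(0) = 3, h′′(0) = 3.

f: a_k = 0, 6, 0, -18, 0, 486/5, …
g: a_k = 0, -3, 3/2, -1, 3/4, -3/5, …
L₀ := lclm(L_f,L_g); ord L₀ ≤ 2+2.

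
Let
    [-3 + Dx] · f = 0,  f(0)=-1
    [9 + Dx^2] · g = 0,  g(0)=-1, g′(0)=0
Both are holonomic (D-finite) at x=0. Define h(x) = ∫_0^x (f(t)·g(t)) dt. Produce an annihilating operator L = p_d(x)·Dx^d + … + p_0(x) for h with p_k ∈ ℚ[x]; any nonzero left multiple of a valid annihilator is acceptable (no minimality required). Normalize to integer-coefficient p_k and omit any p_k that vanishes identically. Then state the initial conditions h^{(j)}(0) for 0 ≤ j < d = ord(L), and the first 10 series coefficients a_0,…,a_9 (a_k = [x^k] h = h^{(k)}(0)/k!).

f: a_k = -1, -3, -9/2, -9/2, -27/8, -81/40, -81/80, -243/560, -729/4480, -243/4480, …
g: a_k = -1, 0, 9/2, 0, -27/8, 0, 81/80, 0, -729/4480, 0, …
h₀=f·g: eliminate ⇒ L₀, order ≤ 1·2.
Integrate: L := L₀·Dx.
L = 18·Dx - 6·Dx^2 + Dx^3  (order 3).
h: a_k = 0, 1, 3/2, 0, -9/4, -27/10, -27/20, 0, 243/560, 81/280, …
ICs: h(0) = 0, h′(0) = 1, h′′(0) = 3.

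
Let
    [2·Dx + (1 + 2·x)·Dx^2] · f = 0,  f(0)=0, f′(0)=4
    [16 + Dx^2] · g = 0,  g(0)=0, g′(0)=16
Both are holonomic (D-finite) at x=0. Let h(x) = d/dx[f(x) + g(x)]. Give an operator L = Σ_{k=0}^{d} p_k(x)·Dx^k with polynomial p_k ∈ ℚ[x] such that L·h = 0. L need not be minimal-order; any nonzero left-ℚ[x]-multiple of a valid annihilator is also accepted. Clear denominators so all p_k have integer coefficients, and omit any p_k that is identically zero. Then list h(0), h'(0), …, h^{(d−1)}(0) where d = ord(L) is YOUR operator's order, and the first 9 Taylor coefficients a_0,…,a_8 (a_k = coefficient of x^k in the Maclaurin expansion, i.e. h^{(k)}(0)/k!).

L = (160 + 256·x + 256·x^2) + (48 + 224·x + 384·x^2 + 256·x^3)·Dx + (10 + 16·x + 16·x^2)·Dx^2 + (3 + 14·x + 24·x^2 + 16·x^3)·Dx^3  (order 3).
h: a_k = 20, -8, -112, -32, 704/3, -128, 7424/45, -512, 330752/315, …
ICs: h(0) = 20, h′(0) = -8, h′′(0) = -224.

f: a_k = 0, 4, -4, 16/3, -8, 64/5, -64/3, 256/7, -64, …
g: a_k = 0, 16, 0, -128/3, 0, 512/15, 0, -4096/315, 0, …
Weyl lclm of L_f,L_g ⇒ L₀ (ord ≤ 4).
Differentiate: ansatz ord ≤ ord L₀ ⇒ L.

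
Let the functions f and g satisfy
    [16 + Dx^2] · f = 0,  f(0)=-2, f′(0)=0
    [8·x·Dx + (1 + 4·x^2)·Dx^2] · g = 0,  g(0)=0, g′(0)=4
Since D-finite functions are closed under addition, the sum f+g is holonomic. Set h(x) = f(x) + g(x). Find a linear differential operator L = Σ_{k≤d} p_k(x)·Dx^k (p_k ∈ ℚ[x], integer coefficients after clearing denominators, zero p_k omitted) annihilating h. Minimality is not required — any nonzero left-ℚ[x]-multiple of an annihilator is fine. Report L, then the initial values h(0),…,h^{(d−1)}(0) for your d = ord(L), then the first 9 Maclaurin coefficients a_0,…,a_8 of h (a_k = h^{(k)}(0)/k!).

f: a_k = -2, 0, 16, 0, -64/3, 0, 512/45, 0, -1024/315, …
g: a_k = 0, 4, 0, -16/3, 0, 64/5, 0, -256/7, 0, …
L₀ := lclm(L_f,L_g); ord L₀ ≤ 2+2.
L = (-512·x + 5120·x^3 + 4096·x^5)·Dx + (16 + 512·x^2 + 2304·x^4 + 2048·x^6)·Dx^2 + (-32·x + 320·x^3 + 256·x^5)·Dx^3 + (1 + 32·x^2 + 144·x^4 + 128·x^6)·Dx^4  (order 4).
h: a_k = -2, 4, 16, -16/3, -64/3, 64/5, 512/45, -256/7, -1024/315, …
ICs: h(0) = -2, h′(0) = 4, h′′(0) = 32, h′′′(0) = -32.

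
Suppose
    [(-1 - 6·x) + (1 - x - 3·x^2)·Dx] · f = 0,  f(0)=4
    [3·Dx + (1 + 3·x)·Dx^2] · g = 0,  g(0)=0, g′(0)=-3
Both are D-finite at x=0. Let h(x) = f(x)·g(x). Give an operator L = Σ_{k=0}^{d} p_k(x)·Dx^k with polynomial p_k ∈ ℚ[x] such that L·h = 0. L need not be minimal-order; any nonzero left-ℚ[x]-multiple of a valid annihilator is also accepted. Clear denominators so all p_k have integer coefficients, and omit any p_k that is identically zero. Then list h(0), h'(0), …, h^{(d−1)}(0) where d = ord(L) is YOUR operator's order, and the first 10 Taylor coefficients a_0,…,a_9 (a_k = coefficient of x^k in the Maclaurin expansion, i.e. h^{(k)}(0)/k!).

f: a_k = 4, 4, 16, 28, 76, 160, 388, 868, 2032, 4636, …
g: a_k = 0, -3, 9/2, -9, 81/4, -243/5, 243/2, -2187/7, 6561/8, -2187, …
Product ⇒ symmetric product L₀, ord ≤ 2.
L = (9 + 36·x) + (-1 + 21·x + 45·x^2)·Dx + (-1 - 2·x + 6·x^2 + 9·x^3)·Dx^2  (order 2).
h: a_k = 0, -12, 6, -66, 33, -1797/5, 1128/5, -73581/35, 129849/70, -923997/70, …
ICs: h(0) = 0, h′(0) = -12.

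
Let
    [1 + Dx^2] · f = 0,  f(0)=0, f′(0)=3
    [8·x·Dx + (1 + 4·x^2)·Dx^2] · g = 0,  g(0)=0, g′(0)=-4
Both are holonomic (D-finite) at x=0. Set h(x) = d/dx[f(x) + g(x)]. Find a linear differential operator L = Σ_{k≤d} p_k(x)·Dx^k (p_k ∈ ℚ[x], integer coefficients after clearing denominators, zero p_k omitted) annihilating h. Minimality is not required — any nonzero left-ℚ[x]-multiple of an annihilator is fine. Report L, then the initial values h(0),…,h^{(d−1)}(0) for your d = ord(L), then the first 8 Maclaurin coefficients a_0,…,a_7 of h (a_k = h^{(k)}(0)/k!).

L = (-376·x + 1600·x^3 + 128·x^5) + (-7 + 76·x^2 + 432·x^4 + 64·x^6)·Dx + (-376·x + 1600·x^3 + 128·x^5)·Dx^2 + (-7 + 76·x^2 + 432·x^4 + 64·x^6)·Dx^3  (order 3).
h: a_k = -1, 0, 29/2, 0, -511/8, 0, 61439/240, 0, …
ICs: h(0) = -1, h′(0) = 0, h′′(0) = 29.

f: a_k = 0, 3, 0, -1/2, 0, 1/40, 0, -1/1680, …
g: a_k = 0, -4, 0, 16/3, 0, -64/5, 0, 256/7, …
L₀ := lclm(L_f,L_g); ord L₀ ≤ 2+2.
Differentiate: ansatz ord ≤ ord L₀ ⇒ L.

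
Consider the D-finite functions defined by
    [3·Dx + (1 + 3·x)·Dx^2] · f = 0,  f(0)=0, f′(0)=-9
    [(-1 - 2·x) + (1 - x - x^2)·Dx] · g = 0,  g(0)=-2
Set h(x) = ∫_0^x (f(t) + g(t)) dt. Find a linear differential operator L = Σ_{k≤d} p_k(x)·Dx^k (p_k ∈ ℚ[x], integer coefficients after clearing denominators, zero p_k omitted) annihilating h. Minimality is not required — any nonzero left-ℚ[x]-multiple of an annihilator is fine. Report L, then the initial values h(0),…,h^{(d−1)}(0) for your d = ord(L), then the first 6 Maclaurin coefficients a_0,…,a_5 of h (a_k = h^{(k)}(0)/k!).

L = (-126 - 342·x - 468·x^2 - 180·x^3 - 108·x^4)·Dx^2 + (-156·x - 576·x^2 - 672·x^3 - 378·x^4 - 180·x^5)·Dx^3 + (7 + 35·x + 29·x^2 - 63·x^3 - 99·x^4 - 93·x^5 - 36·x^6)·Dx^4  (order 4).
h: a_k = 0, -2, -11/2, 19/6, -33/4, 203/20, …
ICs: h(0) = 0, h′(0) = -2, h′′(0) = -11, h′′′(0) = 19.

f: a_k = 0, -9, 27/2, -27, 243/4, -729/5, …
g: a_k = -2, -2, -4, -6, -10, -16, …
f+g: L₀ = lclm(L_f,L_g), ord ≤ 2+1.
h=∫₀ˣh₀: take L = L₀·Dx.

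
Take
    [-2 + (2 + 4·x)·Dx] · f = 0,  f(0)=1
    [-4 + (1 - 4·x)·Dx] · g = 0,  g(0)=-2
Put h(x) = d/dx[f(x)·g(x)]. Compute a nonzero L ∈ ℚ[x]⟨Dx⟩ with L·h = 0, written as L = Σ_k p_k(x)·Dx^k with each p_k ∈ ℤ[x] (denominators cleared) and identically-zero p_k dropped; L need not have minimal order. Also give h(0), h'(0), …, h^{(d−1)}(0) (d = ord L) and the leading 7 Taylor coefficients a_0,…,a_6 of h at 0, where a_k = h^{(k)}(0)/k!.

L = (39 + 120·x + 48·x^2) + (-5 + 6·x + 48·x^2 + 32·x^3)·Dx  (order 1).
h: a_k = -10, -78, -471, -2507, -50175/4, -240777/4, -2247483/8, …
ICs: h(0) = -10.

f: a_k = 1, 1, -1/2, 1/2, -5/8, 7/8, -21/16, …
g: a_k = -2, -8, -32, -128, -512, -2048, -8192, …
Product ⇒ symmetric product L₀, ord ≤ 1.
h₀' ⇒ L via d/dx closure of L₀.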